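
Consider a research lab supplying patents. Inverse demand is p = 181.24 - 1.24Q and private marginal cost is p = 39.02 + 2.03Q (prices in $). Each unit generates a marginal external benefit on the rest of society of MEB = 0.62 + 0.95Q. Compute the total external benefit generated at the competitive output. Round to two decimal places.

$925.47

Market equilibrium (private): 39.02 + 2.03Q = 181.24 - 1.24Q → Q_m = 43.4924.
Total external benefit = ∫₀^{Q_m} (0.62 + 0.95Q) dQ = 0.62×43.4924 + ½×0.95×43.4924² = 925.4700.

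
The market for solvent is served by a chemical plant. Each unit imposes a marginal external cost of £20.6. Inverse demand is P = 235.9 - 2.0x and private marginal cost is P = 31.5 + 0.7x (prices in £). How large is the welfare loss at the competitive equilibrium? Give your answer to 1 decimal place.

Market equilibrium (private): 31.5 + 0.7x = 235.9 - 2.0x → x_m = 75.7037.
Social marginal cost = private MC + MEC = 52.1 + 0.7x.
Set SMC = demand: 52.1 + 0.7x = 235.9 - 2.0x → x* = 68.0741.
Between x* and x_m the wedge SMC − demand runs linearly from 0 to MEC(x_m), so the loss is a triangle.
DWL = ½ × 7.6296 × 20.6000 = 78.5849.

DWL = £78.6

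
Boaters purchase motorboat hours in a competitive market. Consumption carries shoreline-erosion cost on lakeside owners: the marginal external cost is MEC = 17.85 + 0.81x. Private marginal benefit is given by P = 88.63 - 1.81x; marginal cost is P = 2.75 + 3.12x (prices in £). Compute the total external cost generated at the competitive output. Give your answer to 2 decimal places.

Market equilibrium (private): 2.75 + 3.12x = 88.63 - 1.81x → x_m = 17.4199.
Total external cost = ∫₀^{x_m} (17.85 + 0.81x) dx = 17.85×17.4199 + ½×0.81×17.4199² = 433.8436.

£433.84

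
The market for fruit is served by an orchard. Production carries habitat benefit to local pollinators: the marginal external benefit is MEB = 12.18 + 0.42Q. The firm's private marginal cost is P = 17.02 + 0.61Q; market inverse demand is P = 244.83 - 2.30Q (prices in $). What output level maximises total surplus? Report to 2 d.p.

Social marginal cost = private MC − MEB = 4.84 + 0.19Q.
Set SMC = demand: 4.84 + 0.19Q = 244.83 - 2.30Q → Q* = 96.3815.

Q* = 96.38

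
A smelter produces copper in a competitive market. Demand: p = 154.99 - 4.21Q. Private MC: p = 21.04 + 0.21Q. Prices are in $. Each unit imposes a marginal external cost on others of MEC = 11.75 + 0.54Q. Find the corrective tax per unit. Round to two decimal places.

tax = $25.05 per unit

Social marginal cost = private MC + MEC = 32.79 + 0.75Q.
Set SMC = demand: 32.79 + 0.75Q = 154.99 - 4.21Q → Q* = 24.6371.
The Pigouvian tax equals MEC at Q*: 11.75 + 0.54×24.6371 = 25.0540.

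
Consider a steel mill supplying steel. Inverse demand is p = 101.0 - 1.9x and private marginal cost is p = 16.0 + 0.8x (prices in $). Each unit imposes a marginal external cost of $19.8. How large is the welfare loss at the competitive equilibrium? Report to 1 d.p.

Market equilibrium (private): 16.0 + 0.8x = 101.0 - 1.9x → x_m = 31.4815.
Social marginal cost = private MC + MEC = 35.8 + 0.8x.
Set SMC = demand: 35.8 + 0.8x = 101.0 - 1.9x → x* = 24.1481.
Between x* and x_m the wedge SMC − demand runs linearly from 0 to MEC(x_m), so the loss is a triangle.
DWL = ½ × 7.3334 × 19.8000 = 72.6007.

DWL = $72.6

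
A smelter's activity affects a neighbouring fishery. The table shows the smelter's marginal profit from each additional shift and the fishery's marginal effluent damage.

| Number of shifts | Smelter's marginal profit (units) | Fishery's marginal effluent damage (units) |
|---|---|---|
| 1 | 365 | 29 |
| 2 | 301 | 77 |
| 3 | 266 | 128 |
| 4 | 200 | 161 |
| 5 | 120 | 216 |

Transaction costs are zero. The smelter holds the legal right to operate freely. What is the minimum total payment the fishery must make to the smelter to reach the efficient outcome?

120

Left alone the smelter would choose level 5 (marginal profit stays positive).
Efficient level: k* = 4 (marginal profit ≥ marginal effluent damage through 4).
The fishery must at least cover the smelter's forgone profit from cutting 5→4: 120 = 120.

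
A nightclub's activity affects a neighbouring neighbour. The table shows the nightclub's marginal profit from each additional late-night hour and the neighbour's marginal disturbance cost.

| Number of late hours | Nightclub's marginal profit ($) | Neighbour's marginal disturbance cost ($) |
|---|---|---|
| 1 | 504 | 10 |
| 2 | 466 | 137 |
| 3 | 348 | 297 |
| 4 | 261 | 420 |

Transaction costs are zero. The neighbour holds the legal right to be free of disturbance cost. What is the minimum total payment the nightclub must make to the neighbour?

$444

Efficient level: marginal profit ≥ marginal disturbance cost through level 3, so k* = 3.
With the neighbour holding the right, the nightclub must at least compensate total damage at k*: 10 + 137 + 297 = 444.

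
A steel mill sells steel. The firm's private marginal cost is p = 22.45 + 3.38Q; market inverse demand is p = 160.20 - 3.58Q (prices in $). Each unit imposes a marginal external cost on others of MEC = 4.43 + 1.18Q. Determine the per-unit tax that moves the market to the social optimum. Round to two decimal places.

Social marginal cost = private MC + MEC = 26.88 + 4.56Q.
Set SMC = demand: 26.88 + 4.56Q = 160.20 - 3.58Q → Q* = 16.3784.
The Pigouvian tax equals MEC at Q*: 4.43 + 1.18×16.3784 = 23.7565.

tax = $23.76 per unit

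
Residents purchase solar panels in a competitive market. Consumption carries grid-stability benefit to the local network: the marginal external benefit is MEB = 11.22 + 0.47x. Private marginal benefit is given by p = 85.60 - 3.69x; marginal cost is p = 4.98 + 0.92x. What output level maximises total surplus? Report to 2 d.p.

Social marginal benefit = demand + MEB = 96.82 - 3.22x.
Set SMB = MC: 96.82 - 3.22x = 4.98 + 0.92x → x* = 22.1836.

x* = 22.18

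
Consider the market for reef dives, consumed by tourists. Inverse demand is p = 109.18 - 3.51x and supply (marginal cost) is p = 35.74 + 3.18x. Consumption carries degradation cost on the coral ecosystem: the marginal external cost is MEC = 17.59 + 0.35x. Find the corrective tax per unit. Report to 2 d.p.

tax = 20.37 per unit

Social marginal benefit = demand − MEC = 91.59 - 3.86x.
Set SMB = MC: 91.59 - 3.86x = 35.74 + 3.18x → x* = 7.9332.
The Pigouvian tax equals MEC at x*: 17.59 + 0.35×7.9332 = 20.3666.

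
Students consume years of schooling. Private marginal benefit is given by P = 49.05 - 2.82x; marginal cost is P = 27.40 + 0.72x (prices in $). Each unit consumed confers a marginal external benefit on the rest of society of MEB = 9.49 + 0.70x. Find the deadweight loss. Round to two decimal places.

DWL = $33.39

Market equilibrium (private): 27.40 + 0.72x = 49.05 - 2.82x → x_m = 6.1158.
Social marginal benefit = demand + MEB = 58.54 - 2.12x.
Set SMB = MC: 58.54 - 2.12x = 27.40 + 0.72x → x* = 10.9648.
Between x* and x_m the wedge SMB − MC runs linearly from 0 to MEB(x_m), so the loss is a triangle.
DWL = ½ × 4.8490 × 13.7711 = 33.3880.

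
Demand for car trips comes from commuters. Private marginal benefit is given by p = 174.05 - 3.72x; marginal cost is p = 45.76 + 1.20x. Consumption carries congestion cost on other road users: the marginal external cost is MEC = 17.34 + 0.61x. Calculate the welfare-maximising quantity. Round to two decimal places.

Social marginal benefit = demand − MEC = 156.71 - 4.33x.
Set SMB = MC: 156.71 - 4.33x = 45.76 + 1.20x → x* = 20.0633.

x* = 20.06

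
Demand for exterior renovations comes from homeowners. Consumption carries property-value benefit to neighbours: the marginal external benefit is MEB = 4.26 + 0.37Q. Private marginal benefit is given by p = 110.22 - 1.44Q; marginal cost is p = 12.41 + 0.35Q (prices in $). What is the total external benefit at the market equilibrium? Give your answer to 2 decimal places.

$785.15

Market equilibrium (private): 12.41 + 0.35Q = 110.22 - 1.44Q → Q_m = 54.6425.
Total external benefit = ∫₀^{Q_m} (4.26 + 0.37Q) dQ = 4.26×54.6425 + ½×0.37×54.6425² = 785.1506.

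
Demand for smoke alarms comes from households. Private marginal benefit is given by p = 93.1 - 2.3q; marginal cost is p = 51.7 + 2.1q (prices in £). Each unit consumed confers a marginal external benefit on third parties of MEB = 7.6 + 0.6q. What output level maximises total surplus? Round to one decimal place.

q* = 12.9

Social marginal benefit = demand + MEB = 100.7 - 1.7q.
Set SMB = MC: 100.7 - 1.7q = 51.7 + 2.1q → q* = 12.8947.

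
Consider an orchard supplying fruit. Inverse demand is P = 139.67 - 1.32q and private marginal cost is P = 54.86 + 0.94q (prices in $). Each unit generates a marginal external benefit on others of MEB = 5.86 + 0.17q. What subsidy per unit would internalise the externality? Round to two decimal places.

Social marginal cost = private MC − MEB = 49.00 + 0.77q.
Set SMC = demand: 49.00 + 0.77q = 139.67 - 1.32q → q* = 43.3828.
The Pigouvian subsidy equals MEB at q*: 5.86 + 0.17×43.3828 = 13.2351.

subsidy = $13.24 per unit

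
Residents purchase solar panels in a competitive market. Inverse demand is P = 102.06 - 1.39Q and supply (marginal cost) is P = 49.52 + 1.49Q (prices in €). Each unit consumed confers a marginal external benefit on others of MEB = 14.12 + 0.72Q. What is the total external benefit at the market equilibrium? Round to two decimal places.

Market equilibrium (private): 49.52 + 1.49Q = 102.06 - 1.39Q → Q_m = 18.2431.
Total external benefit = ∫₀^{Q_m} (14.12 + 0.72Q) dQ = 14.12×18.2431 + ½×0.72×18.2431² = 377.4044.

€377.40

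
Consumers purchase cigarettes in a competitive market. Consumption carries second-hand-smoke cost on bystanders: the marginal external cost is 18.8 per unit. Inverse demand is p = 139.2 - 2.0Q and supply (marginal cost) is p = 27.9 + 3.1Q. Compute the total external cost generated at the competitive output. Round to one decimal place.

410.3

Market equilibrium (private): 27.9 + 3.1Q = 139.2 - 2.0Q → Q_m = 21.8235.
Total external cost = MEC × Q_m = 18.8 × 21.8235 = 410.2818.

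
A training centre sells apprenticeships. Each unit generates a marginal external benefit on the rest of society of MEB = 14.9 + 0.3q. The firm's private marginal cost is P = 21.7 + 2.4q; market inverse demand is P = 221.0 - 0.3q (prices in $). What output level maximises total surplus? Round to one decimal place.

Social marginal cost = private MC − MEB = 6.8 + 2.1q.
Set SMC = demand: 6.8 + 2.1q = 221.0 - 0.3q → q* = 89.2500.

q* = 89.3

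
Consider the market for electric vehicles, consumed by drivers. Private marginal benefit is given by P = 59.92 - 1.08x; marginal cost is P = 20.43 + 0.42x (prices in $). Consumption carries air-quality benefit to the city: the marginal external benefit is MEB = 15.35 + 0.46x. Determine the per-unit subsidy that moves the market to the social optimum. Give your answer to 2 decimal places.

subsidy = $39.61 per unit

Social marginal benefit = demand + MEB = 75.27 - 0.62x.
Set SMB = MC: 75.27 - 0.62x = 20.43 + 0.42x → x* = 52.7308.
The Pigouvian subsidy equals MEB at x*: 15.35 + 0.46×52.7308 = 39.6062.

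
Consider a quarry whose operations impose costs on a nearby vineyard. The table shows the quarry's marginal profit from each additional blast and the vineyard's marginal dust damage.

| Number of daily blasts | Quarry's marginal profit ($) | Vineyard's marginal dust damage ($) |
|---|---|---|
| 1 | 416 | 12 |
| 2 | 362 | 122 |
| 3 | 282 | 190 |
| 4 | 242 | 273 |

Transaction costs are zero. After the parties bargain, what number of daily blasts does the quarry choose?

Bargaining reaches the level where marginal profit last exceeds marginal dust damage.
That holds through level 3 (282 ≥ 190) but not at 4 (242 < 273).

3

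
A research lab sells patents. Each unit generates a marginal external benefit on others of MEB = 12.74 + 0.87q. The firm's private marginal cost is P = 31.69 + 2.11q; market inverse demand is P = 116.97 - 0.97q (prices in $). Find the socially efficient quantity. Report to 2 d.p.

Social marginal cost = private MC − MEB = 18.95 + 1.24q.
Set SMC = demand: 18.95 + 1.24q = 116.97 - 0.97q → q* = 44.3529.

q* = 44.35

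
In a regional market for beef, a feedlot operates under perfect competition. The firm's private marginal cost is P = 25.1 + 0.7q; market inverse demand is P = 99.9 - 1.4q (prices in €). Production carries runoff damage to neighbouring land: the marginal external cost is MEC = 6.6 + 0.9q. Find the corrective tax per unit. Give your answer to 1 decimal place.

Social marginal cost = private MC + MEC = 31.7 + 1.6q.
Set SMC = demand: 31.7 + 1.6q = 99.9 - 1.4q → q* = 22.7333.
The Pigouvian tax equals MEC at q*: 6.6 + 0.9×22.7333 = 27.0600.

tax = €27.1 per unit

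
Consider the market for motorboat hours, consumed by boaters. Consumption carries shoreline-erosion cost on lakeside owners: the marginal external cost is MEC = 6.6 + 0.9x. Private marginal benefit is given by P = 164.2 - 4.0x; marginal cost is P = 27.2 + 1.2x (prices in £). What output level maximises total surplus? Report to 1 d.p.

x* = 21.4

Social marginal benefit = demand − MEC = 157.6 - 4.9x.
Set SMB = MC: 157.6 - 4.9x = 27.2 + 1.2x → x* = 21.3770.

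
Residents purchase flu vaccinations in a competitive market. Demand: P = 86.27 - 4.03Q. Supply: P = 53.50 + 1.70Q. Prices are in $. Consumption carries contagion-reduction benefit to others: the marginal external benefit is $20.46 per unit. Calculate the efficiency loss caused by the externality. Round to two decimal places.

DWL = $36.53

Market equilibrium (private): 53.50 + 1.70Q = 86.27 - 4.03Q → Q_m = 5.7190.
Social marginal benefit = demand + MEB = 106.73 - 4.03Q.
Set SMB = MC: 106.73 - 4.03Q = 53.50 + 1.70Q → Q* = 9.2897.
The loss is the area between SMB and MC from Q* to Q_m; with linear curves that's a triangle of height MEB(Q_m).
DWL = ½ × 3.5707 × 20.4600 = 36.5283.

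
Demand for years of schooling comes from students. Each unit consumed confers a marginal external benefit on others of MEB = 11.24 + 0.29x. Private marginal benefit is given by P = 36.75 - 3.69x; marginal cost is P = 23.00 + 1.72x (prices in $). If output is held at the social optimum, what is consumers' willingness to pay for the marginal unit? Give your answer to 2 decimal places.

P = $18.74

Social marginal benefit = demand + MEB = 47.99 - 3.40x.
Set SMB = MC: 47.99 - 3.40x = 23.00 + 1.72x → x* = 4.8809.
Consumer price on the demand curve at x*: 36.75 − 3.69×4.8809 = 18.7395.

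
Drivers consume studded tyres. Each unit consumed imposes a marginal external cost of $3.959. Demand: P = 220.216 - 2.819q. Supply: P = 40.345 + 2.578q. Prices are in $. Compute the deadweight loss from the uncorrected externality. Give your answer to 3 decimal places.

Market equilibrium (private): 40.345 + 2.578q = 220.216 - 2.819q → q_m = 33.3280.
Social marginal benefit = demand − MEC = 216.257 - 2.819q.
Set SMB = MC: 216.257 - 2.819q = 40.345 + 2.578q → q* = 32.5944.
Height of the DWL triangle at q_m is MC(q_m) − SMB(q_m) = MEC(q_m) = 3.9590.
DWL = ½ × 0.7336 × 3.9590 = 1.4522.

DWL = $1.452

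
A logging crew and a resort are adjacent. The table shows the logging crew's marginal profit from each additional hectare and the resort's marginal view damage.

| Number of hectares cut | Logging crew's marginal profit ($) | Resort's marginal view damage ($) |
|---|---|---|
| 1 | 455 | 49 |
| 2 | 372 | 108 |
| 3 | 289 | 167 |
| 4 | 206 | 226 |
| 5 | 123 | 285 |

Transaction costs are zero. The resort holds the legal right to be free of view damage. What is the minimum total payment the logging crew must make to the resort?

Efficient level: marginal profit ≥ marginal view damage through level 3, so k* = 3.
With the resort holding the right, the logging crew must at least compensate total damage at k*: 49 + 108 + 167 = 324.

$324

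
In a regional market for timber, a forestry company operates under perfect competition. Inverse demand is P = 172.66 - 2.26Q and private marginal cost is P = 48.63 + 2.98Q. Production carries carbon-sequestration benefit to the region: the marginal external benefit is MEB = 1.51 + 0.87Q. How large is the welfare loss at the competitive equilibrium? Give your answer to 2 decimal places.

DWL = 55.90

Market equilibrium (private): 48.63 + 2.98Q = 172.66 - 2.26Q → Q_m = 23.6698.
Social marginal cost = private MC − MEB = 47.12 + 2.11Q.
Set SMC = demand: 47.12 + 2.11Q = 172.66 - 2.26Q → Q* = 28.7277.
The loss is the area between SMC and demand from Q* to Q_m; with linear curves that's a triangle of height MEB(Q_m).
DWL = ½ × 5.0579 × 22.1028 = 55.8969.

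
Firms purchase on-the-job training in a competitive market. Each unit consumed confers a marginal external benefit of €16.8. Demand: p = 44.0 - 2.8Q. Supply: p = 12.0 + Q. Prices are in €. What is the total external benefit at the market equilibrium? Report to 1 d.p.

€141.5

Market equilibrium (private): 12.0 + Q = 44.0 - 2.8Q → Q_m = 8.4211.
Total external benefit = MEB × Q_m = 16.8 × 8.4211 = 141.4745.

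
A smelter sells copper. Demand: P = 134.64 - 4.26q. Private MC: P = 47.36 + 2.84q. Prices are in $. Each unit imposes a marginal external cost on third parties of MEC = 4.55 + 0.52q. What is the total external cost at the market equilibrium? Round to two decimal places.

Market equilibrium (private): 47.36 + 2.84q = 134.64 - 4.26q → q_m = 12.2930.
Total external cost = ∫₀^{q_m} (4.55 + 0.52q) dq = 4.55×12.2930 + ½×0.52×12.2930² = 95.2238.

$95.22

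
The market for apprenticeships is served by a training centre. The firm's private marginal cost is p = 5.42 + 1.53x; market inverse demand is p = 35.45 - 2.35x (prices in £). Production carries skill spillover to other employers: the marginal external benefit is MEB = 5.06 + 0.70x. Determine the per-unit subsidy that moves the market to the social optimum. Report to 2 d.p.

subsidy = £12.78 per unit

Social marginal cost = private MC − MEB = 0.36 + 0.83x.
Set SMC = demand: 0.36 + 0.83x = 35.45 - 2.35x → x* = 11.0346.
The Pigouvian subsidy equals MEB at x*: 5.06 + 0.70×11.0346 = 12.7842.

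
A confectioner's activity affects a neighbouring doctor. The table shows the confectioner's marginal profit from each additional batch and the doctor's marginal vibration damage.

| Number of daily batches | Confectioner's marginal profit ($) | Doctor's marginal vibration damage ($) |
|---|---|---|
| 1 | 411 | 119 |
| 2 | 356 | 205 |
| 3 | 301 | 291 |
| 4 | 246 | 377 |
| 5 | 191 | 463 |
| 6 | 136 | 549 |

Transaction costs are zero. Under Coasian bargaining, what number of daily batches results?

3

Bargaining reaches the level where marginal profit last exceeds marginal vibration damage.
That holds through level 3 (301 ≥ 291) but not at 4 (246 < 377).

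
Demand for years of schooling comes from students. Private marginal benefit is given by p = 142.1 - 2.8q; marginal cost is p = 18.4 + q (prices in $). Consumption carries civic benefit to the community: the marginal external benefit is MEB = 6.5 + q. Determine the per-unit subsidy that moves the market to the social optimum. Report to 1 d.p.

Social marginal benefit = demand + MEB = 148.6 - 1.8q.
Set SMB = MC: 148.6 - 1.8q = 18.4 + q → q* = 46.5000.
The Pigouvian subsidy equals MEB at q*: 6.5 + 1.0×46.5000 = 53.0000.

subsidy = $53.0 per unit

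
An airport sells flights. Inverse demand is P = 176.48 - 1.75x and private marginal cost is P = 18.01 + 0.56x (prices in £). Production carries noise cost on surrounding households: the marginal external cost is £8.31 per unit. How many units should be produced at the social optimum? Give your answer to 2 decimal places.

Social marginal cost = private MC + MEC = 26.32 + 0.56x.
Set SMC = demand: 26.32 + 0.56x = 176.48 - 1.75x → x* = 65.0043.

x* = 65.00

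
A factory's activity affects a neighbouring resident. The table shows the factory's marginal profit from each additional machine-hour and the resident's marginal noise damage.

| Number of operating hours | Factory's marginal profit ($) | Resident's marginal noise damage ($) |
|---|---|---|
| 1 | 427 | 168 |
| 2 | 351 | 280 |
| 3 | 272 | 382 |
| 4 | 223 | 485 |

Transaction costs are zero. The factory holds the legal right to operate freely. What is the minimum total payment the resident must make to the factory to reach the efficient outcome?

$495

Left alone the factory would choose level 4 (marginal profit stays positive).
Efficient level: k* = 2 (marginal profit ≥ marginal noise damage through 2).
The resident must at least cover the factory's forgone profit from cutting 4→2: 272 + 223 = 495.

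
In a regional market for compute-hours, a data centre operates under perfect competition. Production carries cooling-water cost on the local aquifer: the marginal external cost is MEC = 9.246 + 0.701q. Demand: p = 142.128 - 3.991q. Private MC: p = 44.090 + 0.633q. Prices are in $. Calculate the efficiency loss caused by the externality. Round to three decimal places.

Market equilibrium (private): 44.090 + 0.633q = 142.128 - 3.991q → q_m = 21.2020.
Social marginal cost = private MC + MEC = 53.336 + 1.334q.
Set SMC = demand: 53.336 + 1.334q = 142.128 - 3.991q → q* = 16.6746.
Between q* and q_m the wedge SMC − demand runs linearly from 0 to MEC(q_m), so the loss is a triangle.
DWL = ½ × 4.5274 × 24.1086 = 54.5746.

DWL = $54.575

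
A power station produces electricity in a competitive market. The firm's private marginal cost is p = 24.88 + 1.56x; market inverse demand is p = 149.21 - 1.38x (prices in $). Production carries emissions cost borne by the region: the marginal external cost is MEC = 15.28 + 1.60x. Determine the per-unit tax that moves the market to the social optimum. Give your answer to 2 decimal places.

Social marginal cost = private MC + MEC = 40.16 + 3.16x.
Set SMC = demand: 40.16 + 3.16x = 149.21 - 1.38x → x* = 24.0198.
The Pigouvian tax equals MEC at x*: 15.28 + 1.60×24.0198 = 53.7117.

tax = $53.71 per unit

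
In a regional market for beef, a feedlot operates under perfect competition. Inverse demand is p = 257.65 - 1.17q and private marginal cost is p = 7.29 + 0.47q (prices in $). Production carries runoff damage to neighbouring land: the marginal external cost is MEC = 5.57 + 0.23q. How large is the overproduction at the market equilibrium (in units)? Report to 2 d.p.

21.75 units

Market equilibrium (private): 7.29 + 0.47q = 257.65 - 1.17q → q_m = 152.6585.
Social marginal cost = private MC + MEC = 12.86 + 0.70q.
Set SMC = demand: 12.86 + 0.70q = 257.65 - 1.17q → q* = 130.9037.
Gap = |152.6585 − 130.9037| = 21.7548.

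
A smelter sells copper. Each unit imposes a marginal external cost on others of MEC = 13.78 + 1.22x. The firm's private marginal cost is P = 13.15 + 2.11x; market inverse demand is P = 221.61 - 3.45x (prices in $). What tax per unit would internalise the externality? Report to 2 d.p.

tax = $48.81 per unit

Social marginal cost = private MC + MEC = 26.93 + 3.33x.
Set SMC = demand: 26.93 + 3.33x = 221.61 - 3.45x → x* = 28.7139.
The Pigouvian tax equals MEC at x*: 13.78 + 1.22×28.7139 = 48.8110.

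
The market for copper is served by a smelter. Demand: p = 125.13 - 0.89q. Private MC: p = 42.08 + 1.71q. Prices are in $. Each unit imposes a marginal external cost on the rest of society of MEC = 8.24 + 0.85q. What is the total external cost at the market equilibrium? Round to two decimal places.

Market equilibrium (private): 42.08 + 1.71q = 125.13 - 0.89q → q_m = 31.9423.
Total external cost = ∫₀^{q_m} (8.24 + 0.85q) dq = 8.24×31.9423 + ½×0.85×31.9423² = 696.8365.

$696.84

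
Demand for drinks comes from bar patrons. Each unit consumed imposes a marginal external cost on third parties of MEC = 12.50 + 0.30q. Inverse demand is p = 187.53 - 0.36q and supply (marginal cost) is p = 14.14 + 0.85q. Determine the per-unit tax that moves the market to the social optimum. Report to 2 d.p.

Social marginal benefit = demand − MEC = 175.03 - 0.66q.
Set SMB = MC: 175.03 - 0.66q = 14.14 + 0.85q → q* = 106.5497.
The Pigouvian tax equals MEC at q*: 12.50 + 0.30×106.5497 = 44.4649.

tax = 44.46 per unit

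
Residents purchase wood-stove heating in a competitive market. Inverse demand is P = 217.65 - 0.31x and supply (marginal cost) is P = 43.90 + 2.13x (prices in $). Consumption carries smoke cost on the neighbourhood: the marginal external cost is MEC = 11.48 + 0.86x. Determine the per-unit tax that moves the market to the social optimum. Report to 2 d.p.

Social marginal benefit = demand − MEC = 206.17 - 1.17x.
Set SMB = MC: 206.17 - 1.17x = 43.90 + 2.13x → x* = 49.1727.
The Pigouvian tax equals MEC at x*: 11.48 + 0.86×49.1727 = 53.7685.

tax = $53.77 per unit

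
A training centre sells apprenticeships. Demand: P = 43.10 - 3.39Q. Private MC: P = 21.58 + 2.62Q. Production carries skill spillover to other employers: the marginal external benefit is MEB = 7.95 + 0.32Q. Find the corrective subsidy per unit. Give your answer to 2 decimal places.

subsidy = 9.61 per unit

Social marginal cost = private MC − MEB = 13.63 + 2.30Q.
Set SMC = demand: 13.63 + 2.30Q = 43.10 - 3.39Q → Q* = 5.1793.
The Pigouvian subsidy equals MEB at Q*: 7.95 + 0.32×5.1793 = 9.6074.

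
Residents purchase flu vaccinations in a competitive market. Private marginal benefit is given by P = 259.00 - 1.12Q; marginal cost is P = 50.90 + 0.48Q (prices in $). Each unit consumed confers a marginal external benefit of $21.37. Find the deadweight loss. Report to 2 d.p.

Market equilibrium (private): 50.90 + 0.48Q = 259.00 - 1.12Q → Q_m = 130.0625.
Social marginal benefit = demand + MEB = 280.37 - 1.12Q.
Set SMB = MC: 280.37 - 1.12Q = 50.90 + 0.48Q → Q* = 143.4188.
Height of the DWL triangle at Q_m is SMB(Q_m) − MC(Q_m) = MEB(Q_m) = 21.3700.
DWL = ½ × 13.3563 × 21.3700 = 142.7121.

DWL = $142.71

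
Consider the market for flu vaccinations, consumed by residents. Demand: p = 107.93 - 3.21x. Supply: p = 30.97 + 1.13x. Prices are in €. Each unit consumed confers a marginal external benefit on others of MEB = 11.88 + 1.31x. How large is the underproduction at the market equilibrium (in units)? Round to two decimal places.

11.59 units

Market equilibrium (private): 30.97 + 1.13x = 107.93 - 3.21x → x_m = 17.7327.
Social marginal benefit = demand + MEB = 119.81 - 1.90x.
Set SMB = MC: 119.81 - 1.90x = 30.97 + 1.13x → x* = 29.3201.
Gap = |17.7327 − 29.3201| = 11.5874.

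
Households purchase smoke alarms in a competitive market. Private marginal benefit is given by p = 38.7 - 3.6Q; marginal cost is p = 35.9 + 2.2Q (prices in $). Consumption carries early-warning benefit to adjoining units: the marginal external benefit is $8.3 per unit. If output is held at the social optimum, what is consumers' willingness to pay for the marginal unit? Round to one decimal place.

P = $31.8

Social marginal benefit = demand + MEB = 47.0 - 3.6Q.
Set SMB = MC: 47.0 - 3.6Q = 35.9 + 2.2Q → Q* = 1.9138.
Consumer price on the demand curve at Q*: 38.7 − 3.6×1.9138 = 31.8103.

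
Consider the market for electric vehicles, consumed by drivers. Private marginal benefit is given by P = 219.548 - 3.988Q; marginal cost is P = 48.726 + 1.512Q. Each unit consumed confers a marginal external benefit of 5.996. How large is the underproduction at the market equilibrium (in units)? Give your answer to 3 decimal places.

1.090 units

Market equilibrium (private): 48.726 + 1.512Q = 219.548 - 3.988Q → Q_m = 31.0585.
Social marginal benefit = demand + MEB = 225.544 - 3.988Q.
Set SMB = MC: 225.544 - 3.988Q = 48.726 + 1.512Q → Q* = 32.1487.
Gap = |31.0585 − 32.1487| = 1.0902.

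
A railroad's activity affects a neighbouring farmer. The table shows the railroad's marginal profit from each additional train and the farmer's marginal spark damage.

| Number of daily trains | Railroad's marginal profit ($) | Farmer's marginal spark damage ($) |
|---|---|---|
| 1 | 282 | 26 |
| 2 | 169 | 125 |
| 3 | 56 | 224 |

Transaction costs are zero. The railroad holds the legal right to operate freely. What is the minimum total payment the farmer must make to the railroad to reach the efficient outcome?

$56

Left alone the railroad would choose level 3 (marginal profit stays positive).
Efficient level: k* = 2 (marginal profit ≥ marginal spark damage through 2).
The farmer must at least cover the railroad's forgone profit from cutting 3→2: 56 = 56.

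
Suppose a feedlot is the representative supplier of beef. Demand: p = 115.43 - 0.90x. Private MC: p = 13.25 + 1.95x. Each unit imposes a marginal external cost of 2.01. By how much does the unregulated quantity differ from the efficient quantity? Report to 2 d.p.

0.71 units

Market equilibrium (private): 13.25 + 1.95x = 115.43 - 0.90x → x_m = 35.8526.
Social marginal cost = private MC + MEC = 15.26 + 1.95x.
Set SMC = demand: 15.26 + 1.95x = 115.43 - 0.90x → x* = 35.1474.
Gap = |35.8526 − 35.1474| = 0.7052.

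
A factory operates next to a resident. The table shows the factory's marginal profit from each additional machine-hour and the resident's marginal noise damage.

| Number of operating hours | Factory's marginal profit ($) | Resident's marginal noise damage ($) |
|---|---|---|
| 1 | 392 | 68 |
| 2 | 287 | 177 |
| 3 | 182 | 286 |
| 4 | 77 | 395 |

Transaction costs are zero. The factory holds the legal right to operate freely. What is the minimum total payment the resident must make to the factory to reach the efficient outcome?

Left alone the factory would choose level 4 (marginal profit stays positive).
Efficient level: k* = 2 (marginal profit ≥ marginal noise damage through 2).
The resident must at least cover the factory's forgone profit from cutting 4→2: 182 + 77 = 259.

$259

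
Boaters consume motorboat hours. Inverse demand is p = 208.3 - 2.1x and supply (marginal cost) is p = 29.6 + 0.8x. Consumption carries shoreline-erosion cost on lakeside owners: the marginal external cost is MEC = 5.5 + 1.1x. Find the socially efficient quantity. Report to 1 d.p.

Social marginal benefit = demand − MEC = 202.8 - 3.2x.
Set SMB = MC: 202.8 - 3.2x = 29.6 + 0.8x → x* = 43.3000.

x* = 43.3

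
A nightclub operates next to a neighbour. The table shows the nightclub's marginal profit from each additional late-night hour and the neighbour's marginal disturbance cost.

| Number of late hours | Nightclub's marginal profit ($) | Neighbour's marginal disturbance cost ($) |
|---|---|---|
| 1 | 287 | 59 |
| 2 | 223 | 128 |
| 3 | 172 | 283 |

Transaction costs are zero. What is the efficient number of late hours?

2

Bargaining reaches the level where marginal profit last exceeds marginal disturbance cost.
That holds through level 2 (223 ≥ 128) but not at 3 (172 < 283).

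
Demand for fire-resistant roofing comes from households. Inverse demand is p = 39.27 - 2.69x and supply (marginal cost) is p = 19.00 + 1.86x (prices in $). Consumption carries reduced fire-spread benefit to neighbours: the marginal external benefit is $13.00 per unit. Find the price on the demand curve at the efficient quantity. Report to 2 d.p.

Social marginal benefit = demand + MEB = 52.27 - 2.69x.
Set SMB = MC: 52.27 - 2.69x = 19.00 + 1.86x → x* = 7.3121.
Consumer price on the demand curve at x*: 39.27 − 2.69×7.3121 = 19.6005.

P = $19.60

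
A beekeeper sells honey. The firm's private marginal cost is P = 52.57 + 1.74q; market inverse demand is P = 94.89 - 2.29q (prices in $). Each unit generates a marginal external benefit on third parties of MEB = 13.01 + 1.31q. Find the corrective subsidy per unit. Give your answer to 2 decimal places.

Social marginal cost = private MC − MEB = 39.56 + 0.43q.
Set SMC = demand: 39.56 + 0.43q = 94.89 - 2.29q → q* = 20.3419.
The Pigouvian subsidy equals MEB at q*: 13.01 + 1.31×20.3419 = 39.6579.

subsidy = $39.66 per unit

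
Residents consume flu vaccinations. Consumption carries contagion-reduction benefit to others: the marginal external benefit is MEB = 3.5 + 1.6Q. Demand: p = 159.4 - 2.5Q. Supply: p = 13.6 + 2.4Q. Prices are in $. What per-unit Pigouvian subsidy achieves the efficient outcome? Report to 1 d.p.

Social marginal benefit = demand + MEB = 162.9 - 0.9Q.
Set SMB = MC: 162.9 - 0.9Q = 13.6 + 2.4Q → Q* = 45.2424.
The Pigouvian subsidy equals MEB at Q*: 3.5 + 1.6×45.2424 = 75.8878.

subsidy = $75.9 per unit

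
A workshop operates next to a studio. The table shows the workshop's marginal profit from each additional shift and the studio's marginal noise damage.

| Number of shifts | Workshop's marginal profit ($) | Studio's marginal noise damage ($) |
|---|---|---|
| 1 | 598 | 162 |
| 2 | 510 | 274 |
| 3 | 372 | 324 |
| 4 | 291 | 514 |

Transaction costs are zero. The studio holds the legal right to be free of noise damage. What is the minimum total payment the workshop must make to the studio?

Efficient level: marginal profit ≥ marginal noise damage through level 3, so k* = 3.
With the studio holding the right, the workshop must at least compensate total damage at k*: 162 + 274 + 324 = 760.

$760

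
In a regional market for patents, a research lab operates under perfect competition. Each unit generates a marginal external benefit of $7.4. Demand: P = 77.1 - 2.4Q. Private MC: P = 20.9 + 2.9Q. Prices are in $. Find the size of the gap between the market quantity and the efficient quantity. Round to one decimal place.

Market equilibrium (private): 20.9 + 2.9Q = 77.1 - 2.4Q → Q_m = 10.6038.
Social marginal cost = private MC − MEB = 13.5 + 2.9Q.
Set SMC = demand: 13.5 + 2.9Q = 77.1 - 2.4Q → Q* = 12.0000.
Gap = |10.6038 − 12.0000| = 1.3962.

1.4 units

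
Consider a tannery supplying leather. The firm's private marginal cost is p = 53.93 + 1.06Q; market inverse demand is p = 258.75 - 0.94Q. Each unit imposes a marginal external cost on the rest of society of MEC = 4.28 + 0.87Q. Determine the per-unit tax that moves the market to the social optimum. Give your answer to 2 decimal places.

Social marginal cost = private MC + MEC = 58.21 + 1.93Q.
Set SMC = demand: 58.21 + 1.93Q = 258.75 - 0.94Q → Q* = 69.8746.
The Pigouvian tax equals MEC at Q*: 4.28 + 0.87×69.8746 = 65.0709.

tax = 65.07 per unit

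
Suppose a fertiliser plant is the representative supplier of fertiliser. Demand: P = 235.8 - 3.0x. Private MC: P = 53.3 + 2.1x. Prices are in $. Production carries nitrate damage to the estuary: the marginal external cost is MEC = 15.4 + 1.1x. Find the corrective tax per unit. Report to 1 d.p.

Social marginal cost = private MC + MEC = 68.7 + 3.2x.
Set SMC = demand: 68.7 + 3.2x = 235.8 - 3.0x → x* = 26.9516.
The Pigouvian tax equals MEC at x*: 15.4 + 1.1×26.9516 = 45.0468.

tax = $45.0 per unit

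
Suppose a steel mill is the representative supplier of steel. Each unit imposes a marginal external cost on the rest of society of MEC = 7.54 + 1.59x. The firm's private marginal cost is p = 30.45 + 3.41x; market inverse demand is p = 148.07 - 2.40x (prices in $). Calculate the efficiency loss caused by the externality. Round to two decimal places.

DWL = $106.65

Market equilibrium (private): 30.45 + 3.41x = 148.07 - 2.40x → x_m = 20.2444.
Social marginal cost = private MC + MEC = 37.99 + 5.00x.
Set SMC = demand: 37.99 + 5.00x = 148.07 - 2.40x → x* = 14.8757.
The loss is the area between SMC and demand from x* to x_m; with linear curves that's a triangle of height MEC(x_m).
DWL = ½ × 5.3687 × 39.7286 = 106.6455.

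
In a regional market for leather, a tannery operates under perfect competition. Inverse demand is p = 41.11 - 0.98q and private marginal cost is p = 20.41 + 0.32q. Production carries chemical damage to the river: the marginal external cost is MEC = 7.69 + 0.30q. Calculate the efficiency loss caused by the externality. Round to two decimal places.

DWL = 48.57

Market equilibrium (private): 20.41 + 0.32q = 41.11 - 0.98q → q_m = 15.9231.
Social marginal cost = private MC + MEC = 28.10 + 0.62q.
Set SMC = demand: 28.10 + 0.62q = 41.11 - 0.98q → q* = 8.1313.
Height of the DWL triangle at q_m is SMC(q_m) − demand(q_m) = MEC(q_m) = 12.4669.
DWL = ½ × 7.7918 × 12.4669 = 48.5698.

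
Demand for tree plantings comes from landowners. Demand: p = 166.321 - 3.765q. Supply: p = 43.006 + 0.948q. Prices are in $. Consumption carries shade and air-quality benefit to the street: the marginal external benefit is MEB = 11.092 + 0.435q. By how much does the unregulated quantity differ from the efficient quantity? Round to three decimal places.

5.253 units

Market equilibrium (private): 43.006 + 0.948q = 166.321 - 3.765q → q_m = 26.1649.
Social marginal benefit = demand + MEB = 177.413 - 3.330q.
Set SMB = MC: 177.413 - 3.330q = 43.006 + 0.948q → q* = 31.4182.
Gap = |26.1649 − 31.4182| = 5.2533.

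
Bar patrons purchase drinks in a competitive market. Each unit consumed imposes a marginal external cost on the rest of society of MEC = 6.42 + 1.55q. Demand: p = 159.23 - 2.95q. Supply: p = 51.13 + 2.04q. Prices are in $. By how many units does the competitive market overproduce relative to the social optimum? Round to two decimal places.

Market equilibrium (private): 51.13 + 2.04q = 159.23 - 2.95q → q_m = 21.6633.
Social marginal benefit = demand − MEC = 152.81 - 4.50q.
Set SMB = MC: 152.81 - 4.50q = 51.13 + 2.04q → q* = 15.5474.
Gap = |21.6633 − 15.5474| = 6.1159.

6.12 units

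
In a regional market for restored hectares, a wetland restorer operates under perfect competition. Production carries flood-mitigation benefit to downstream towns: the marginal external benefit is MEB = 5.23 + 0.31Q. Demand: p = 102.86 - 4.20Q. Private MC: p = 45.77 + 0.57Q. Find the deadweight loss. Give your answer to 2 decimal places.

Market equilibrium (private): 45.77 + 0.57Q = 102.86 - 4.20Q → Q_m = 11.9686.
Social marginal cost = private MC − MEB = 40.54 + 0.26Q.
Set SMC = demand: 40.54 + 0.26Q = 102.86 - 4.20Q → Q* = 13.9731.
Between Q* and Q_m the wedge demand − SMC runs linearly from 0 to MEB(Q_m), so the loss is a triangle.
DWL = ½ × 2.0045 × 8.9403 = 8.9604.

DWL = 8.96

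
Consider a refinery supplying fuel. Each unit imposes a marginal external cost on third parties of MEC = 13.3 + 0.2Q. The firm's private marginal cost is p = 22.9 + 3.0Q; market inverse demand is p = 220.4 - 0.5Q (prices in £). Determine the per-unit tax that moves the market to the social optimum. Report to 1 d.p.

Social marginal cost = private MC + MEC = 36.2 + 3.2Q.
Set SMC = demand: 36.2 + 3.2Q = 220.4 - 0.5Q → Q* = 49.7838.
The Pigouvian tax equals MEC at Q*: 13.3 + 0.2×49.7838 = 23.2568.

tax = £23.3 per unit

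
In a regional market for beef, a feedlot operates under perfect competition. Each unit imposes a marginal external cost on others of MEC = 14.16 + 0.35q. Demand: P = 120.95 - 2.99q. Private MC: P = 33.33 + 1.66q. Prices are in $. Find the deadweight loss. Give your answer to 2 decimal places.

DWL = $43.08

Market equilibrium (private): 33.33 + 1.66q = 120.95 - 2.99q → q_m = 18.8430.
Social marginal cost = private MC + MEC = 47.49 + 2.01q.
Set SMC = demand: 47.49 + 2.01q = 120.95 - 2.99q → q* = 14.6920.
Height of the DWL triangle at q_m is SMC(q_m) − demand(q_m) = MEC(q_m) = 20.7551.
DWL = ½ × 4.1510 × 20.7551 = 43.0772.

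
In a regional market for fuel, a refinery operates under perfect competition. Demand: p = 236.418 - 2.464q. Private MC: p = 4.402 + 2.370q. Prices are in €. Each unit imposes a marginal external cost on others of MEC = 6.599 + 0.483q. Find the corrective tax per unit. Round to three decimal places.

tax = €27.076 per unit

Social marginal cost = private MC + MEC = 11.001 + 2.853q.
Set SMC = demand: 11.001 + 2.853q = 236.418 - 2.464q → q* = 42.3955.
The Pigouvian tax equals MEC at q*: 6.599 + 0.483×42.3955 = 27.0760.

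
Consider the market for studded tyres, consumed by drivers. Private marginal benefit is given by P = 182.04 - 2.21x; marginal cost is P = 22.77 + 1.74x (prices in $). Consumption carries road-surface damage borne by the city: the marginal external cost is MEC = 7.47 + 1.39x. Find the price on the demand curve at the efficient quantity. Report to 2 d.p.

P = $119.22

Social marginal benefit = demand − MEC = 174.57 - 3.60x.
Set SMB = MC: 174.57 - 3.60x = 22.77 + 1.74x → x* = 28.4270.
Consumer price on the demand curve at x*: 182.04 − 2.21×28.4270 = 119.2163.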